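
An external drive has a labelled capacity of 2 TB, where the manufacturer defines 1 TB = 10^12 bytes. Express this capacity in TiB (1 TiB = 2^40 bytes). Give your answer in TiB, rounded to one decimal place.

1.8 TiB

2 TB × 1,000,000,000,000 bytes/TB = 2,000,000,000,000 bytes
1 TiB = 1,099,511,627,776 bytes
2,000,000,000,000 / 1,099,511,627,776 = 1.8 TiB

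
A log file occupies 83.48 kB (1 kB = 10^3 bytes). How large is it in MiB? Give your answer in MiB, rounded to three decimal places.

83.48 kB = 83.48 × 10^3 bytes = 83,480 bytes
1 MiB = 1,048,576 bytes
83,480 / 1,048,576 = 0.080 MiB

0.080 MiB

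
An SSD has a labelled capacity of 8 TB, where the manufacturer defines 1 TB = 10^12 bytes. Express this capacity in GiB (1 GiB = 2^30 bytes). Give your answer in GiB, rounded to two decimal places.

7,450.58 GiB

8 TB = 8 × 10^12 bytes = 8,000,000,000,000 bytes
1 GiB = 2^30 bytes = 1,073,741,824 bytes
8,000,000,000,000 / 1,073,741,824 = 7,450.58 GiB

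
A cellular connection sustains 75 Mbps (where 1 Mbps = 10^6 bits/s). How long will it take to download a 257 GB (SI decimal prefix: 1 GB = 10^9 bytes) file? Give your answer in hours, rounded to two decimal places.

257 GB = 257,000,000,000 bytes = 2,056,000,000,000 bits
75 Mbps = 75,000,000 bits/s
time = 2,056,000,000,000 / 75,000,000 = 27,413.3333 s
27,413.3333 s / 3600 = 7.61 hours

7.61 hours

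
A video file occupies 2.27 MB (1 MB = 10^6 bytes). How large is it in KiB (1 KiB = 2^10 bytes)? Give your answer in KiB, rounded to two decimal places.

2.27 MB × 1,000,000 bytes/MB = 2,270,000 bytes
1 KiB = 1,024 bytes
2,270,000 / 1,024 = 2,216.80 KiB

2,216.80 KiB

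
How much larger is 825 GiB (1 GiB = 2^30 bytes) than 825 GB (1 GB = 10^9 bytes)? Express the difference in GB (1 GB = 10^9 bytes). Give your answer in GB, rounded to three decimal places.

60.837 GB

825 GiB = 825 × 1,073,741,824 = 885,837,004,800 bytes
825 GB = 825 × 1,000,000,000 = 825,000,000,000 bytes
difference = 60,837,004,800 bytes
60,837,004,800 / 1,000,000,000 = 60.837 GB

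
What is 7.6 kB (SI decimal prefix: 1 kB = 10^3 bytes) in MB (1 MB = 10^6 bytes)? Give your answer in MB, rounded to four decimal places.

0.0076 MB

7.6 kB × 1,000 bytes/kB = 7,600 bytes
1 MB = 10^6 bytes = 1,000,000 bytes
7,600 / 1,000,000 = 0.0076 MB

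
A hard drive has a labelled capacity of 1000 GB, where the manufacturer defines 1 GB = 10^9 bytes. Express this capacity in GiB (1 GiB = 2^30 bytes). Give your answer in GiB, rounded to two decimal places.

931.32 GiB

1000 GB × 1,000,000,000 bytes/GB = 1,000,000,000,000 bytes
1 GiB = 2^30 bytes = 1,073,741,824 bytes
1,000,000,000,000 / 1,073,741,824 = 931.32 GiB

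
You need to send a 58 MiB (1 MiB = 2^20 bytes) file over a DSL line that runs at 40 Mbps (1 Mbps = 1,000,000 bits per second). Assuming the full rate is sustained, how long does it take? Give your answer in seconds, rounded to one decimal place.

12.2 seconds

58 MiB = 60,817,408 bytes = 486,539,264 bits
40 Mbps = 40,000,000 bits/s
time = 486,539,264 / 40,000,000 = 12.2 s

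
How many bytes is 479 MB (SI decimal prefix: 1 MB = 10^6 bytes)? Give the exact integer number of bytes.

479,000,000 bytes

479 × 1,000,000 = 479,000,000 bytes  (1 MB = 10^6 bytes)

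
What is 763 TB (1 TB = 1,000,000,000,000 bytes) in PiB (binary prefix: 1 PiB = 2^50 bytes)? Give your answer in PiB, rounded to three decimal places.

763 TB × 1,000,000,000,000 bytes/TB = 763,000,000,000,000 bytes
1 PiB = 1,125,899,906,842,624 bytes
763,000,000,000,000 / 1,125,899,906,842,624 = 0.678 PiB

0.678 PiB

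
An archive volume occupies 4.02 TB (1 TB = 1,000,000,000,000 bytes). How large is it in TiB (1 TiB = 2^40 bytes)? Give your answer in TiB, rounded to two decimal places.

3.66 TiB

4.02 TB = 4.02 × 10^12 bytes = 4,020,000,000,000 bytes
1 TiB = 2^40 bytes = 1,099,511,627,776 bytes
4,020,000,000,000 / 1,099,511,627,776 = 3.66 TiB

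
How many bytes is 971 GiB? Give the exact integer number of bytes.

1,042,603,311,104 bytes

971 × 1,073,741,824 = 1,042,603,311,104 bytes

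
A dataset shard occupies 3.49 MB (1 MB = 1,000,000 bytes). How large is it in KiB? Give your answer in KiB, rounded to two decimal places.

3.49 MB × 1,000,000 bytes/MB = 3,490,000 bytes
1 KiB = 2^10 bytes = 1,024 bytes
3,490,000 / 1,024 = 3,408.20 KiB

3,408.20 KiB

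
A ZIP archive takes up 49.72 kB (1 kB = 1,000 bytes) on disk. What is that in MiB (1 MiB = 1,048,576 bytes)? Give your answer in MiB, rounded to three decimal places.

49.72 kB = 49.72 × 10^3 bytes = 49,720 bytes
1 MiB = 1,048,576 bytes
49,720 / 1,048,576 = 0.047 MiB

0.047 MiB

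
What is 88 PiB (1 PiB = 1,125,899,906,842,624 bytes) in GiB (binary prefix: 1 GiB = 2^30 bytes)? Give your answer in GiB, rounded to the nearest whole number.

88 PiB × 1,125,899,906,842,624 bytes/PiB = 99,079,191,802,150,912 bytes
1 GiB = 2^30 bytes = 1,073,741,824 bytes
99,079,191,802,150,912 / 1,073,741,824 = 92,274,688 GiB

92,274,688 GiB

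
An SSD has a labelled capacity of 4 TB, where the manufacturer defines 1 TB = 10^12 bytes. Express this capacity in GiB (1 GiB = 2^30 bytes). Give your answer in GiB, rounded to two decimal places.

3,725.29 GiB

4 TB = 4 × 10^12 bytes = 4,000,000,000,000 bytes
1 GiB = 2^30 bytes = 1,073,741,824 bytes
4,000,000,000,000 / 1,073,741,824 = 3,725.29 GiB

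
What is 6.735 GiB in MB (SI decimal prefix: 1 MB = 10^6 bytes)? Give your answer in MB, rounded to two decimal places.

7,231.65 MB

6.735 GiB × 1,073,741,824 bytes/GiB = 7,231,651,184.64 bytes
1 MB = 10^6 bytes = 1,000,000 bytes
7,231,651,184.64 / 1,000,000 = 7,231.65 MB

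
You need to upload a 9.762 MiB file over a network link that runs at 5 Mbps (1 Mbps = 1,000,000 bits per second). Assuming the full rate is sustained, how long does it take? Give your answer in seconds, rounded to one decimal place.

16.4 seconds

9.762 MiB = 10,236,198.912 bytes = 81,889,591.296 bits
5 Mbps = 5,000,000 bits/s
time = 81,889,591.296 / 5,000,000 = 16.4 s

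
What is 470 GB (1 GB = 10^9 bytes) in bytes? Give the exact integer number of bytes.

470,000,000,000 bytes

470 × 1,000,000,000 = 470,000,000,000 bytes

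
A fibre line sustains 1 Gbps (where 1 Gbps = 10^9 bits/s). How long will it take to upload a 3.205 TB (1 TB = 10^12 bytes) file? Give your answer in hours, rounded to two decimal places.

7.12 hours

3.205 TB = 3,205,000,000,000 bytes = 25,640,000,000,000 bits
1 Gbps = 1,000,000,000 bits/s
time = 25,640,000,000,000 / 1,000,000,000 = 25,640.0000 s
25,640.0000 s / 3600 = 7.12 hours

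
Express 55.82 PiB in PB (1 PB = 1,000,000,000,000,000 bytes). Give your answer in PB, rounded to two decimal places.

55.82 PiB = 55.82 × 2^50 bytes = 62,847,732,799,955,271.68 bytes
1 PB = 1,000,000,000,000,000 bytes
62,847,732,799,955,271.68 / 1,000,000,000,000,000 = 62.85 PB

62.85 PB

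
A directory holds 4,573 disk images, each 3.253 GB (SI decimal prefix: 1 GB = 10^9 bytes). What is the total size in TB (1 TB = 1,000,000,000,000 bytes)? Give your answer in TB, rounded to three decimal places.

Total = 4,573 × 3.253 GB = 14875.969 GB
= 14875.969 × 1,000,000,000 bytes = 14,875,969,000,000 bytes
1 TB = 1,000,000,000,000 bytes
14,875,969,000,000 / 1,000,000,000,000 = 14.876 TB

14.876 TB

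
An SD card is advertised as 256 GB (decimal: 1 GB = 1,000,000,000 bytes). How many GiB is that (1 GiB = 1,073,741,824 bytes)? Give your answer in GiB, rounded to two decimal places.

238.42 GiB

256 GB = 256 × 10^9 bytes = 256,000,000,000 bytes
1 GiB = 2^30 bytes = 1,073,741,824 bytes
256,000,000,000 / 1,073,741,824 = 238.42 GiB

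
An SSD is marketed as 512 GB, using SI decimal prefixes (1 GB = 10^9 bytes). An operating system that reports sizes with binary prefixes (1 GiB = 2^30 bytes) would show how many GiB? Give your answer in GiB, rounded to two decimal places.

512 GB = 512 × 10^9 bytes = 512,000,000,000 bytes
1 GiB = 2^30 bytes = 1,073,741,824 bytes
512,000,000,000 / 1,073,741,824 = 476.84 GiB

476.84 GiB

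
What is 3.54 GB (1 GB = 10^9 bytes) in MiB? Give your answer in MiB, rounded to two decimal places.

3,376.01 MiB

3.54 GB = 3.54 × 10^9 bytes = 3,540,000,000 bytes
1 MiB = 2^20 bytes = 1,048,576 bytes
3,540,000,000 / 1,048,576 = 3,376.01 MiB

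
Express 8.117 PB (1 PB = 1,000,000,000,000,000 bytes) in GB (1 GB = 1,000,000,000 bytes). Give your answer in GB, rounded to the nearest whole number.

8.117 PB = 8.117 × 10^15 bytes = 8,117,000,000,000,000 bytes
1 GB = 1,000,000,000 bytes
8,117,000,000,000,000 / 1,000,000,000 = 8,117,000 GB

8,117,000 GB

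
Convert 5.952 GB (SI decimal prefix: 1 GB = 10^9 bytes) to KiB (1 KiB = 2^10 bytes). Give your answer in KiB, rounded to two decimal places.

5.952 GB = 5.952 × 10^9 bytes = 5,952,000,000 bytes
1 KiB = 2^10 bytes = 1,024 bytes
5,952,000,000 / 1,024 = 5,812,500.00 KiB

5,812,500.00 KiB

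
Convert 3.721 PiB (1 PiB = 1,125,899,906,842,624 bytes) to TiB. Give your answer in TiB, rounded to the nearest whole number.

3,810 TiB

3.721 PiB = 3.721 × 2^50 bytes = 4,189,473,553,361,403.904 bytes
1 TiB = 2^40 bytes = 1,099,511,627,776 bytes
4,189,473,553,361,403.904 / 1,099,511,627,776 = 3,810 TiB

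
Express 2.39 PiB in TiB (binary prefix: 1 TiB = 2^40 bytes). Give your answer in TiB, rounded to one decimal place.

2.39 PiB × 1,125,899,906,842,624 bytes/PiB = 2,690,900,777,353,871.36 bytes
1 TiB = 1,099,511,627,776 bytes
2,690,900,777,353,871.36 / 1,099,511,627,776 = 2,447.4 TiB

2,447.4 TiB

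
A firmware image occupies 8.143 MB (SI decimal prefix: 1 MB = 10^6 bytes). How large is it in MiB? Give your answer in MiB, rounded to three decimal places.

7.766 MiB

8.143 MB = 8.143 × 10^6 bytes = 8,143,000 bytes
1 MiB = 1,048,576 bytes
8,143,000 / 1,048,576 = 7.766 MiB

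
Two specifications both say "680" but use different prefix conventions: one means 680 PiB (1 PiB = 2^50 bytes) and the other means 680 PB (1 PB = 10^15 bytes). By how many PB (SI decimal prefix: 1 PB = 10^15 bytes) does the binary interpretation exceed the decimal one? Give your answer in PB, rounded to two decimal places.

85.61 PB

680 PiB = 680 × 1,125,899,906,842,624 = 765,611,936,652,984,320 bytes
680 PB = 680 × 1,000,000,000,000,000 = 680,000,000,000,000,000 bytes
difference = 85,611,936,652,984,320 bytes
85,611,936,652,984,320 / 1,000,000,000,000,000 = 85.61 PB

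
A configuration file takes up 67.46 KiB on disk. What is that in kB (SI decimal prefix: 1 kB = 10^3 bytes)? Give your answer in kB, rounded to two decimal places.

69.08 kB

67.46 KiB = 67.46 × 2^10 bytes = 69,079.04 bytes
1 kB = 10^3 bytes = 1,000 bytes
69,079.04 / 1,000 = 69.08 kB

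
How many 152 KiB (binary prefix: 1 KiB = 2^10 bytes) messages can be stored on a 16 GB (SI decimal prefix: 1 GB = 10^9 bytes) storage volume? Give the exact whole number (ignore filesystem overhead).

Capacity: 16 GB = 16,000,000,000 bytes
Per item: 152 KiB = 155,648 bytes
⌊16,000,000,000 / 155,648⌋ = 102,796

102,796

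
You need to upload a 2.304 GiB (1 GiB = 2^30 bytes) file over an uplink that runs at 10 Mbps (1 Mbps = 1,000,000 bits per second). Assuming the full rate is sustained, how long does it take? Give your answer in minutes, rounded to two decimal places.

32.99 minutes

2.304 GiB = 2,473,901,162.496 bytes = 19,791,209,299.968 bits
10 Mbps = 10,000,000 bits/s
time = 19,791,209,299.968 / 10,000,000 = 1,979.121 s
1,979.121 s / 60 = 32.99 minutes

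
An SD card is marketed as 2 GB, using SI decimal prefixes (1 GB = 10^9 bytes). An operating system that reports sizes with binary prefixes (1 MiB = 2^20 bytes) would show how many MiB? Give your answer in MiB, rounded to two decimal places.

1,907.35 MiB

2 GB = 2 × 10^9 bytes = 2,000,000,000 bytes
1 MiB = 1,048,576 bytes
2,000,000,000 / 1,048,576 = 1,907.35 MiB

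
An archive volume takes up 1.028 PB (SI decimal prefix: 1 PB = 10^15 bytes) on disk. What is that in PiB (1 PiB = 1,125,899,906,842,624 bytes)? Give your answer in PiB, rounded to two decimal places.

1.028 PB = 1.028 × 10^15 bytes = 1,028,000,000,000,000 bytes
1 PiB = 2^50 bytes = 1,125,899,906,842,624 bytes
1,028,000,000,000,000 / 1,125,899,906,842,624 = 0.91 PiB

0.91 PiB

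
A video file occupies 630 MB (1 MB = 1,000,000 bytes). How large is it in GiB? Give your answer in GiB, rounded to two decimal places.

630 MB × 1,000,000 bytes/MB = 630,000,000 bytes
1 GiB = 1,073,741,824 bytes
630,000,000 / 1,073,741,824 = 0.59 GiB

0.59 GiB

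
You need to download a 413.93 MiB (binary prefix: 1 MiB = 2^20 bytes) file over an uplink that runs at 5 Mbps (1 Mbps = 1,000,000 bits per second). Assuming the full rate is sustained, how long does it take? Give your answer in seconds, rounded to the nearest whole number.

694 seconds

413.93 MiB = 434,037,063.68 bytes = 3,472,296,509.44 bits
5 Mbps = 5,000,000 bits/s
time = 3,472,296,509.44 / 5,000,000 = 694 s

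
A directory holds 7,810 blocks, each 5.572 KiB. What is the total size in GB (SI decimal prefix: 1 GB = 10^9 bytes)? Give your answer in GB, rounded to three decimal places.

0.045 GB

Total = 7,810 × 5.572 KiB = 43517.32 KiB
= 43517.32 × 1,024 bytes = 44,561,735.68 bytes
1 GB = 1,000,000,000 bytes
44,561,735.68 / 1,000,000,000 = 0.045 GB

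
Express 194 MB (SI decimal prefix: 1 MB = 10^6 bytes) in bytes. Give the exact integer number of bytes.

194,000,000 bytes

194 × 1,000,000 = 194,000,000 bytes  (1 MB = 10^6 bytes)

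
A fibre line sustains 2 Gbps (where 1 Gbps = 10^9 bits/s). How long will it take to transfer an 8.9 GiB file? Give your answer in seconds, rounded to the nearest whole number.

8.9 GiB = 9,556,302,233.6 bytes = 76,450,417,868.8 bits
2 Gbps = 2,000,000,000 bits/s
time = 76,450,417,868.8 / 2,000,000,000 = 38 s

38 seconds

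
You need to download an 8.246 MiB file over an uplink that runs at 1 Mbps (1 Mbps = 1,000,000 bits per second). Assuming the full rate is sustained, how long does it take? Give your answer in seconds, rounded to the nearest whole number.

69 seconds

8.246 MiB = 8,646,557.696 bytes = 69,172,461.568 bits
1 Mbps = 1,000,000 bits/s
time = 69,172,461.568 / 1,000,000 = 69 s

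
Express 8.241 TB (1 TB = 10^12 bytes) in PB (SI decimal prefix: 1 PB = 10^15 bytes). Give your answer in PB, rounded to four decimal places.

0.0082 PB

8.241 TB = 8.241 × 10^12 bytes = 8,241,000,000,000 bytes
1 PB = 1,000,000,000,000,000 bytes
8,241,000,000,000 / 1,000,000,000,000,000 = 0.0082 PB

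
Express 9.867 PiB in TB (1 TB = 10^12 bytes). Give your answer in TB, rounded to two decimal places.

9.867 PiB = 9.867 × 2^50 bytes = 11,109,254,380,816,171.008 bytes
1 TB = 1,000,000,000,000 bytes
11,109,254,380,816,171.008 / 1,000,000,000,000 = 11,109.25 TB

11,109.25 TB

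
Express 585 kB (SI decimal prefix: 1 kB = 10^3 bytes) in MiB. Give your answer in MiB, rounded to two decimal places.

0.56 MiB

585 kB × 1,000 bytes/kB = 585,000 bytes
1 MiB = 2^20 bytes = 1,048,576 bytes
585,000 / 1,048,576 = 0.56 MiB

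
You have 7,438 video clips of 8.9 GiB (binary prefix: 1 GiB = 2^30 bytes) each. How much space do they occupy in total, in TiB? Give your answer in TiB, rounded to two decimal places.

Total = 7,438 × 8.9 GiB = 66198.2 GiB
= 66198.2 × 1,073,741,824 bytes = 71,079,776,013,516.8 bytes
1 TiB = 1,099,511,627,776 bytes
71,079,776,013,516.8 / 1,099,511,627,776 = 64.65 TiB

64.65 TiB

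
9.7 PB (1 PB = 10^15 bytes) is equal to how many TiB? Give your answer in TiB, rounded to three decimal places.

8,822.099 TiB

9.7 PB × 1,000,000,000,000,000 bytes/PB = 9,700,000,000,000,000 bytes
1 TiB = 1,099,511,627,776 bytes
9,700,000,000,000,000 / 1,099,511,627,776 = 8,822.099 TiB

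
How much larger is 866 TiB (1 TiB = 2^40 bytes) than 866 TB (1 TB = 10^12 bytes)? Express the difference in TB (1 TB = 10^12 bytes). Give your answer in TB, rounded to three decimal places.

866 TiB = 866 × 1,099,511,627,776 = 952,177,069,654,016 bytes
866 TB = 866 × 1,000,000,000,000 = 866,000,000,000,000 bytes
difference = 86,177,069,654,016 bytes
86,177,069,654,016 / 1,000,000,000,000 = 86.177 TB

86.177 TB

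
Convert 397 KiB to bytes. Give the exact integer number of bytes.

406,528 bytes

397 × 1,024 = 406,528 bytes  (1 KiB = 2^10 bytes)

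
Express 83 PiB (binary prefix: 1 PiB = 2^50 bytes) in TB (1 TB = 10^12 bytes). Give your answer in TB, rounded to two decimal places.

83 PiB = 83 × 2^50 bytes = 93,449,692,267,937,792 bytes
1 TB = 1,000,000,000,000 bytes
93,449,692,267,937,792 / 1,000,000,000,000 = 93,449.69 TB

93,449.69 TB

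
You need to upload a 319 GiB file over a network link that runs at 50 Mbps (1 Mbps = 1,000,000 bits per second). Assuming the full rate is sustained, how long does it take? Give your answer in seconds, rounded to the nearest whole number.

54,804 seconds

319 GiB = 342,523,641,856 bytes = 2,740,189,134,848 bits
50 Mbps = 50,000,000 bits/s
time = 2,740,189,134,848 / 50,000,000 = 54,804 s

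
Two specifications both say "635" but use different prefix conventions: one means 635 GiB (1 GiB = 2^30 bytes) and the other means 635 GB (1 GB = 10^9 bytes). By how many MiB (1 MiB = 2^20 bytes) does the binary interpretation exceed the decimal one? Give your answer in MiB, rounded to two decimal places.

44,656.81 MiB

635 GiB = 635 × 1,073,741,824 = 681,826,058,240 bytes
635 GB = 635 × 1,000,000,000 = 635,000,000,000 bytes
difference = 46,826,058,240 bytes
46,826,058,240 / 1,048,576 = 44,656.81 MiB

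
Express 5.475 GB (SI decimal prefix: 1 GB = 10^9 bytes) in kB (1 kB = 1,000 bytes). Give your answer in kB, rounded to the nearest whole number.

5,475,000 kB

5.475 GB × 1,000,000,000 bytes/GB = 5,475,000,000 bytes
1 kB = 1,000 bytes
5,475,000,000 / 1,000 = 5,475,000 kB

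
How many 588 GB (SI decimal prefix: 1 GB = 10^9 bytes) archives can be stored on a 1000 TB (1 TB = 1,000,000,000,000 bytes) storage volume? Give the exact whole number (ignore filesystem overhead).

Capacity: 1000 TB = 1,000,000,000,000,000 bytes
Per item: 588 GB = 588,000,000,000 bytes
⌊1,000,000,000,000,000 / 588,000,000,000⌋ = 1,700

1,700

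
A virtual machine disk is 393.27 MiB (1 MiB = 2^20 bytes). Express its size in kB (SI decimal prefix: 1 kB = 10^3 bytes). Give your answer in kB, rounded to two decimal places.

393.27 MiB × 1,048,576 bytes/MiB = 412,373,483.52 bytes
1 kB = 10^3 bytes = 1,000 bytes
412,373,483.52 / 1,000 = 412,373.48 kB

412,373.48 kB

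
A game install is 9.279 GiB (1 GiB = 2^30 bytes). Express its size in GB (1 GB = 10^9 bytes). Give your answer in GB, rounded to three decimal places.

9.279 GiB = 9.279 × 2^30 bytes = 9,963,250,384.896 bytes
1 GB = 10^9 bytes = 1,000,000,000 bytes
9,963,250,384.896 / 1,000,000,000 = 9.963 GB

9.963 GB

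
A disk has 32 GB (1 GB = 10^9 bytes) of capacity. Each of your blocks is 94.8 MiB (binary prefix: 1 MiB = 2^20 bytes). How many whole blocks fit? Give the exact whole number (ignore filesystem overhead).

321

Capacity: 32 GB = 32,000,000,000 bytes
Per item: 94.8 MiB = 99,405,004.8 bytes
⌊32,000,000,000 / 99,405,004.8⌋ = 321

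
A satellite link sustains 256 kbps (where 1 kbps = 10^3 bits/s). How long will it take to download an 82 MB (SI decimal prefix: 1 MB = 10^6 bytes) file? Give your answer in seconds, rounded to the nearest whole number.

2,563 seconds

82 MB = 82,000,000 bytes = 656,000,000 bits
256 kbps = 256,000 bits/s
time = 656,000,000 / 256,000 = 2,563 s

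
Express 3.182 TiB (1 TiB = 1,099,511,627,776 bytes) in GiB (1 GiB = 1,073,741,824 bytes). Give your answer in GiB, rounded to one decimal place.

3.182 TiB = 3.182 × 2^40 bytes = 3,498,645,999,583.232 bytes
1 GiB = 1,073,741,824 bytes
3,498,645,999,583.232 / 1,073,741,824 = 3,258.4 GiB

3,258.4 GiB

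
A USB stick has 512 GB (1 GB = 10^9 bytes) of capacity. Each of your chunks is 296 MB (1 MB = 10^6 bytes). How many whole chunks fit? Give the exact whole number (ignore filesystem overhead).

1,729

Capacity: 512 GB = 512,000,000,000 bytes
Per item: 296 MB = 296,000,000 bytes
⌊512,000,000,000 / 296,000,000⌋ = 1,729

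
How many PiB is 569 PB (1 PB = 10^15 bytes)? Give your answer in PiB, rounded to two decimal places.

505.37 PiB

569 PB × 1,000,000,000,000,000 bytes/PB = 569,000,000,000,000,000 bytes
1 PiB = 2^50 bytes = 1,125,899,906,842,624 bytes
569,000,000,000,000,000 / 1,125,899,906,842,624 = 505.37 PiB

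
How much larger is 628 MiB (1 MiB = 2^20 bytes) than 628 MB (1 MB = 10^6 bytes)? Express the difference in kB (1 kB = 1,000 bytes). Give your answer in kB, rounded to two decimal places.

30,505.73 kB

628 MiB = 628 × 1,048,576 = 658,505,728 bytes
628 MB = 628 × 1,000,000 = 628,000,000 bytes
difference = 30,505,728 bytes
30,505,728 / 1,000 = 30,505.73 kB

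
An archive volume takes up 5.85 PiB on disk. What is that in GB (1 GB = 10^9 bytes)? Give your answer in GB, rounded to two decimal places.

6,586,514.46 GB

5.85 PiB = 5.85 × 2^50 bytes = 6,586,514,455,029,350.4 bytes
1 GB = 10^9 bytes = 1,000,000,000 bytes
6,586,514,455,029,350.4 / 1,000,000,000 = 6,586,514.46 GB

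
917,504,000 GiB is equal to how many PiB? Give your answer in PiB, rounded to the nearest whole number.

875 PiB

917,504,000 GiB × 1,073,741,824 bytes/GiB = 985,162,418,487,296,000 bytes
1 PiB = 1,125,899,906,842,624 bytes
985,162,418,487,296,000 / 1,125,899,906,842,624 = 875 PiB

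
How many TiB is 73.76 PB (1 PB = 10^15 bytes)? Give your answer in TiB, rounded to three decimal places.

73.76 PB = 73.76 × 10^15 bytes = 73,760,000,000,000,000 bytes
1 TiB = 1,099,511,627,776 bytes
73,760,000,000,000,000 / 1,099,511,627,776 = 67,084.329 TiB

67,084.329 TiB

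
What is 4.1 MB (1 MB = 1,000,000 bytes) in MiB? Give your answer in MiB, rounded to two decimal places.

3.91 MiB

4.1 MB = 4.1 × 10^6 bytes = 4,100,000 bytes
1 MiB = 2^20 bytes = 1,048,576 bytes
4,100,000 / 1,048,576 = 3.91 MiB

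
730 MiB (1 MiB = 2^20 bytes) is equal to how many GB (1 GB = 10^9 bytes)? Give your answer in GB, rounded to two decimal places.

0.77 GB

730 MiB = 730 × 2^20 bytes = 765,460,480 bytes
1 GB = 1,000,000,000 bytes
765,460,480 / 1,000,000,000 = 0.77 GB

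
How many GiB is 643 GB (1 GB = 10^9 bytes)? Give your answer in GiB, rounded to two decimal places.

598.84 GiB

643 GB × 1,000,000,000 bytes/GB = 643,000,000,000 bytes
1 GiB = 2^30 bytes = 1,073,741,824 bytes
643,000,000,000 / 1,073,741,824 = 598.84 GiB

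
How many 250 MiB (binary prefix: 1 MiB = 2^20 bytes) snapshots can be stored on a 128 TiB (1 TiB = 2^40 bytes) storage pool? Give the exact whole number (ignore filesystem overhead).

536,870

Capacity: 128 TiB = 140,737,488,355,328 bytes
Per item: 250 MiB = 262,144,000 bytes
⌊140,737,488,355,328 / 262,144,000⌋ = 536,870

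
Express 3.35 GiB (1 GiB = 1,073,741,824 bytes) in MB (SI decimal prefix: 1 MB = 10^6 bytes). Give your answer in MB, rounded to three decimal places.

3,597.035 MB

3.35 GiB = 3.35 × 2^30 bytes = 3,597,035,110.4 bytes
1 MB = 10^6 bytes = 1,000,000 bytes
3,597,035,110.4 / 1,000,000 = 3,597.035 MB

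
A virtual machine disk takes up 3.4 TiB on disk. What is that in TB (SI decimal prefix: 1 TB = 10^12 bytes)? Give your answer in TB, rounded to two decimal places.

3.74 TB

3.4 TiB × 1,099,511,627,776 bytes/TiB = 3,738,339,534,438.4 bytes
1 TB = 1,000,000,000,000 bytes
3,738,339,534,438.4 / 1,000,000,000,000 = 3.74 TB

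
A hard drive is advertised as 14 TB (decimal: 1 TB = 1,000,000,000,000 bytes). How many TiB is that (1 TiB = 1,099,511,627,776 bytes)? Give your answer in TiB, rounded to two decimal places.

14 TB = 14 × 10^12 bytes = 14,000,000,000,000 bytes
1 TiB = 2^40 bytes = 1,099,511,627,776 bytes
14,000,000,000,000 / 1,099,511,627,776 = 12.73 TiB

12.73 TiB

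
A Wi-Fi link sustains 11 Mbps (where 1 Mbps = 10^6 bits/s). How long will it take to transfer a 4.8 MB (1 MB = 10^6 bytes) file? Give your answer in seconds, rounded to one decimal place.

4.8 MB = 4,800,000 bytes = 38,400,000 bits
11 Mbps = 11,000,000 bits/s
time = 38,400,000 / 11,000,000 = 3.5 s

3.5 seconds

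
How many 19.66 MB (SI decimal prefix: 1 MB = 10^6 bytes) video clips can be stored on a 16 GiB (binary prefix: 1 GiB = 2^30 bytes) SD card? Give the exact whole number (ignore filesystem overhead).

Capacity: 16 GiB = 17,179,869,184 bytes
Per item: 19.66 MB = 19,660,000 bytes
⌊17,179,869,184 / 19,660,000⌋ = 873

873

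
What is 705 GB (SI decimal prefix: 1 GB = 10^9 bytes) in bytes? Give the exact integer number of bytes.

705 × 1,000,000,000 = 705,000,000,000 bytes  (1 GB = 10^9 bytes)

705,000,000,000 bytes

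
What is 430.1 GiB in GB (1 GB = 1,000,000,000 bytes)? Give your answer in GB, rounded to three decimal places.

430.1 GiB = 430.1 × 2^30 bytes = 461,816,358,502.4 bytes
1 GB = 10^9 bytes = 1,000,000,000 bytes
461,816,358,502.4 / 1,000,000,000 = 461.816 GB

461.816 GB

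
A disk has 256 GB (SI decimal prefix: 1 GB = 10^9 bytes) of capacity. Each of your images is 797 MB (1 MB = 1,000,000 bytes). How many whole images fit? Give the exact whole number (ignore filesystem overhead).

Capacity: 256 GB = 256,000,000,000 bytes
Per item: 797 MB = 797,000,000 bytes
⌊256,000,000,000 / 797,000,000⌋ = 321

321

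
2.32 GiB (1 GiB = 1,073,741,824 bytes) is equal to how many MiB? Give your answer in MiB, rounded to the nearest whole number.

2.32 GiB × 1,073,741,824 bytes/GiB = 2,491,081,031.68 bytes
1 MiB = 2^20 bytes = 1,048,576 bytes
2,491,081,031.68 / 1,048,576 = 2,376 MiB

2,376 MiB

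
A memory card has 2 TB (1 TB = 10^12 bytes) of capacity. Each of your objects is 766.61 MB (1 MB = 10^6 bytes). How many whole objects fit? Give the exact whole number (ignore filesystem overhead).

Capacity: 2 TB = 2,000,000,000,000 bytes
Per item: 766.61 MB = 766,610,000 bytes
⌊2,000,000,000,000 / 766,610,000⌋ = 2,608

2,608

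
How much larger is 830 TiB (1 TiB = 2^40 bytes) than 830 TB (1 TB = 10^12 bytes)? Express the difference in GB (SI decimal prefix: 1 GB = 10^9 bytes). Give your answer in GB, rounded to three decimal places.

830 TiB = 830 × 1,099,511,627,776 = 912,594,651,054,080 bytes
830 TB = 830 × 1,000,000,000,000 = 830,000,000,000,000 bytes
difference = 82,594,651,054,080 bytes
82,594,651,054,080 / 1,000,000,000 = 82,594.651 GB

82,594.651 GB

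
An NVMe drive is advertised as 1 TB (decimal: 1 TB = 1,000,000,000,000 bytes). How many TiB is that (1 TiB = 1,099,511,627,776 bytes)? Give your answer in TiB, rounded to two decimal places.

1 TB = 1 × 10^12 bytes = 1,000,000,000,000 bytes
1 TiB = 1,099,511,627,776 bytes
1,000,000,000,000 / 1,099,511,627,776 = 0.91 TiB

0.91 TiB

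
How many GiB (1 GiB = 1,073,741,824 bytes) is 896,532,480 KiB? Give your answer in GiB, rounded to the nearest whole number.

855 GiB

896,532,480 KiB = 896,532,480 × 2^10 bytes = 918,049,259,520 bytes
1 GiB = 1,073,741,824 bytes
918,049,259,520 / 1,073,741,824 = 855 GiB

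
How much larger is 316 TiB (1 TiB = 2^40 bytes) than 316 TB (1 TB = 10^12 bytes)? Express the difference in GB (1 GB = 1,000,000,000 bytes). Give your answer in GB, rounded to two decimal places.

31,445.67 GB

316 TiB = 316 × 1,099,511,627,776 = 347,445,674,377,216 bytes
316 TB = 316 × 1,000,000,000,000 = 316,000,000,000,000 bytes
difference = 31,445,674,377,216 bytes
31,445,674,377,216 / 1,000,000,000 = 31,445.67 GB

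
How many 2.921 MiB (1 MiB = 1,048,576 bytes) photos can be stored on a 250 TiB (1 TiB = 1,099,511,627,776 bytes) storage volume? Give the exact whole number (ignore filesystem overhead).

Capacity: 250 TiB = 274,877,906,944,000 bytes
Per item: 2.921 MiB = 3,062,890.496 bytes
⌊274,877,906,944,000 / 3,062,890.496⌋ = 89,744,608

89,744,608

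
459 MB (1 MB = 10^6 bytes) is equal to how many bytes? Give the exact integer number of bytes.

459,000,000 bytes

459 × 1,000,000 = 459,000,000 bytes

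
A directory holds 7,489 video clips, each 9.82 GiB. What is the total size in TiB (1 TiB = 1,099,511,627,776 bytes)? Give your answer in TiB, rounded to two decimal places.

71.82 TiB

Total = 7,489 × 9.82 GiB = 73541.98 GiB
= 73541.98 × 1,073,741,824 bytes = 78,965,099,745,771.52 bytes
1 TiB = 1,099,511,627,776 bytes
78,965,099,745,771.52 / 1,099,511,627,776 = 71.82 TiB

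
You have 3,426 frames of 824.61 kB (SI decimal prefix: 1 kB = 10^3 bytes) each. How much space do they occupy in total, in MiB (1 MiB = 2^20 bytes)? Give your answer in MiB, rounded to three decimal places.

Total = 3,426 × 824.61 kB = 2825113.86 kB
= 2825113.86 × 1,000 bytes = 2,825,113,860 bytes
1 MiB = 1,048,576 bytes
2,825,113,860 / 1,048,576 = 2,694.239 MiB

2,694.239 MiB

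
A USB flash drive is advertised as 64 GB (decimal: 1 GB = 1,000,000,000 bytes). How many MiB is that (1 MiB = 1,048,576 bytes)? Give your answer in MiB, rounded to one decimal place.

64 GB = 64 × 10^9 bytes = 64,000,000,000 bytes
1 MiB = 1,048,576 bytes
64,000,000,000 / 1,048,576 = 61,035.2 MiB

61,035.2 MiB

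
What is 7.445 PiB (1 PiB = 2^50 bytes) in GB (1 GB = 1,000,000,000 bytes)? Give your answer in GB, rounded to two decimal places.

7.445 PiB × 1,125,899,906,842,624 bytes/PiB = 8,382,324,806,443,335.68 bytes
1 GB = 1,000,000,000 bytes
8,382,324,806,443,335.68 / 1,000,000,000 = 8,382,324.81 GB

8,382,324.81 GB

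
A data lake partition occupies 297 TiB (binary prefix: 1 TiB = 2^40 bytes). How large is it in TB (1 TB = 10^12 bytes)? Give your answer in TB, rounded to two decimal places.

326.55 TB

297 TiB × 1,099,511,627,776 bytes/TiB = 326,554,953,449,472 bytes
1 TB = 10^12 bytes = 1,000,000,000,000 bytes
326,554,953,449,472 / 1,000,000,000,000 = 326.55 TB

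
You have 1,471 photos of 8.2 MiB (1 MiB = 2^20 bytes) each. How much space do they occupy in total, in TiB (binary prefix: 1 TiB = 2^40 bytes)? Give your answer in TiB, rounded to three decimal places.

Total = 1,471 × 8.2 MiB = 12062.2 MiB
= 12062.2 × 1,048,576 bytes = 12,648,133,427.2 bytes
1 TiB = 1,099,511,627,776 bytes
12,648,133,427.2 / 1,099,511,627,776 = 0.012 TiB

0.012 TiB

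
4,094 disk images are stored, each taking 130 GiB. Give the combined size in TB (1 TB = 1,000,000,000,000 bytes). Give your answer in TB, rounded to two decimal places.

571.47 TB

Total = 4,094 × 130 GiB = 532,220 GiB
= 532,220 × 1,073,741,824 bytes = 571,466,873,569,280 bytes
1 TB = 1,000,000,000,000 bytes
571,466,873,569,280 / 1,000,000,000,000 = 571.47 TB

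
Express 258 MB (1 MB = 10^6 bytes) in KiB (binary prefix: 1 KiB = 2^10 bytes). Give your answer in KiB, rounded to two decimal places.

251,953.13 KiB

258 MB × 1,000,000 bytes/MB = 258,000,000 bytes
1 KiB = 1,024 bytes
258,000,000 / 1,024 = 251,953.13 KiB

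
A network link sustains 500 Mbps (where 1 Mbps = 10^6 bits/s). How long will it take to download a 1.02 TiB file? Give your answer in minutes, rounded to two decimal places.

299.07 minutes

1.02 TiB = 1,121,501,860,331.52 bytes = 8,972,014,882,652.16 bits
500 Mbps = 500,000,000 bits/s
time = 8,972,014,882,652.16 / 500,000,000 = 17,944.030 s
17,944.030 s / 60 = 299.07 minutes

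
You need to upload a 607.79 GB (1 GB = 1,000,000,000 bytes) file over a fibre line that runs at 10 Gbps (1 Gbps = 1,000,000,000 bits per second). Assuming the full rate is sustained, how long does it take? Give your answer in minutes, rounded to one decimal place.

607.79 GB = 607,790,000,000 bytes = 4,862,320,000,000 bits
10 Gbps = 10,000,000,000 bits/s
time = 4,862,320,000,000 / 10,000,000,000 = 486.23 s
486.23 s / 60 = 8.1 minutes

8.1 minutes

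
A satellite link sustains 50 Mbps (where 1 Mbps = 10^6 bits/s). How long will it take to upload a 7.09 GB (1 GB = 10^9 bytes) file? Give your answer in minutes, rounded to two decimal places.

18.91 minutes

7.09 GB = 7,090,000,000 bytes = 56,720,000,000 bits
50 Mbps = 50,000,000 bits/s
time = 56,720,000,000 / 50,000,000 = 1,134.400 s
1,134.400 s / 60 = 18.91 minutes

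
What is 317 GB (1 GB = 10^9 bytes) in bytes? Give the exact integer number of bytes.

317,000,000,000 bytes

317 × 1,000,000,000 = 317,000,000,000 bytes  (1 GB = 10^9 bytes)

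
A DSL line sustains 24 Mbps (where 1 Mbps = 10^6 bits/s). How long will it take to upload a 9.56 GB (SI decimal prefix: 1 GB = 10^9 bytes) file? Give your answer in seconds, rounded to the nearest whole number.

3,187 seconds

9.56 GB = 9,560,000,000 bytes = 76,480,000,000 bits
24 Mbps = 24,000,000 bits/s
time = 76,480,000,000 / 24,000,000 = 3,187 s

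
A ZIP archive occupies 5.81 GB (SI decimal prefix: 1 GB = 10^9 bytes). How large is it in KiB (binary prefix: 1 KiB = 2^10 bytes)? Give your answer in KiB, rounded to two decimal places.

5.81 GB = 5.81 × 10^9 bytes = 5,810,000,000 bytes
1 KiB = 1,024 bytes
5,810,000,000 / 1,024 = 5,673,828.13 KiB

5,673,828.13 KiB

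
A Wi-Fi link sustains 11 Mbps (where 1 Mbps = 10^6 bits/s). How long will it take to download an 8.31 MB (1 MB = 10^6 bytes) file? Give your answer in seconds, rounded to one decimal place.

8.31 MB = 8,310,000 bytes = 66,480,000 bits
11 Mbps = 11,000,000 bits/s
time = 66,480,000 / 11,000,000 = 6.0 s

6.0 seconds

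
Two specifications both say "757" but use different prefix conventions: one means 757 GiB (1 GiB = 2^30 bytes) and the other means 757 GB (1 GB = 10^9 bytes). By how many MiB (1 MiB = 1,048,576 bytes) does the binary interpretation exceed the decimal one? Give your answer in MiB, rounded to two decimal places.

757 GiB = 757 × 1,073,741,824 = 812,822,560,768 bytes
757 GB = 757 × 1,000,000,000 = 757,000,000,000 bytes
difference = 55,822,560,768 bytes
55,822,560,768 / 1,048,576 = 53,236.54 MiB

53,236.54 MiB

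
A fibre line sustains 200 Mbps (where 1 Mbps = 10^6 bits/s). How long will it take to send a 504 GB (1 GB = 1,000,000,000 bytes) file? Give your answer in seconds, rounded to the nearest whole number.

504 GB = 504,000,000,000 bytes = 4,032,000,000,000 bits
200 Mbps = 200,000,000 bits/s
time = 4,032,000,000,000 / 200,000,000 = 20,160 s

20,160 seconds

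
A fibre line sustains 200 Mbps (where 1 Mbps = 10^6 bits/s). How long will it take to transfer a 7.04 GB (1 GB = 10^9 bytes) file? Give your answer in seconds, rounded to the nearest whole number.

7.04 GB = 7,040,000,000 bytes = 56,320,000,000 bits
200 Mbps = 200,000,000 bits/s
time = 56,320,000,000 / 200,000,000 = 282 s

282 seconds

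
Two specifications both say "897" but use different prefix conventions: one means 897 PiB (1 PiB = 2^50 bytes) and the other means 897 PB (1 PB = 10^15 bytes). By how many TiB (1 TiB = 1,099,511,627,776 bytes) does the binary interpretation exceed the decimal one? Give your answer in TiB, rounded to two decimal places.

897 PiB = 897 × 1,125,899,906,842,624 = 1,009,932,216,437,833,728 bytes
897 PB = 897 × 1,000,000,000,000,000 = 897,000,000,000,000,000 bytes
difference = 112,932,216,437,833,728 bytes
112,932,216,437,833,728 / 1,099,511,627,776 = 102,711.25 TiB

102,711.25 TiB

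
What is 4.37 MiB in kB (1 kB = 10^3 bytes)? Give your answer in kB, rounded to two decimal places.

4,582.28 kB

4.37 MiB × 1,048,576 bytes/MiB = 4,582,277.12 bytes
1 kB = 10^3 bytes = 1,000 bytes
4,582,277.12 / 1,000 = 4,582.28 kB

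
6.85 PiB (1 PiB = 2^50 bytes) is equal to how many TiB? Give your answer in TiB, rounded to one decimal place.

7,014.4 TiB

6.85 PiB × 1,125,899,906,842,624 bytes/PiB = 7,712,414,361,871,974.4 bytes
1 TiB = 2^40 bytes = 1,099,511,627,776 bytes
7,712,414,361,871,974.4 / 1,099,511,627,776 = 7,014.4 TiB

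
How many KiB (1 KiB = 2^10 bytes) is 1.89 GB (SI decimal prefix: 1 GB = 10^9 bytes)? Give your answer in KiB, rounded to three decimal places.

1,845,703.125 KiB

1.89 GB × 1,000,000,000 bytes/GB = 1,890,000,000 bytes
1 KiB = 2^10 bytes = 1,024 bytes
1,890,000,000 / 1,024 = 1,845,703.125 KiB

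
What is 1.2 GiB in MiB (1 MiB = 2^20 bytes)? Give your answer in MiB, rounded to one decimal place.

1.2 GiB = 1.2 × 2^30 bytes = 1,288,490,188.8 bytes
1 MiB = 1,048,576 bytes
1,288,490,188.8 / 1,048,576 = 1,228.8 MiB

1,228.8 MiB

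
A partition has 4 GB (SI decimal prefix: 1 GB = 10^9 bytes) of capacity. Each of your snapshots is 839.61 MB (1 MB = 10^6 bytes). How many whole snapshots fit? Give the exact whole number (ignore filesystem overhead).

Capacity: 4 GB = 4,000,000,000 bytes
Per item: 839.61 MB = 839,610,000 bytes
⌊4,000,000,000 / 839,610,000⌋ = 4

4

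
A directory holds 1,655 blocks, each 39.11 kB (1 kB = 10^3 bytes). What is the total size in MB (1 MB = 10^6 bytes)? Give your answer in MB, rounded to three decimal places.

64.727 MB

Total = 1,655 × 39.11 kB = 64727.05 kB
= 64727.05 × 1,000 bytes = 64,727,050 bytes
1 MB = 1,000,000 bytes
64,727,050 / 1,000,000 = 64.727 MB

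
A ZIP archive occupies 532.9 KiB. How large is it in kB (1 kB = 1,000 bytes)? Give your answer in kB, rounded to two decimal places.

545.69 kB

532.9 KiB = 532.9 × 2^10 bytes = 545,689.6 bytes
1 kB = 1,000 bytes
545,689.6 / 1,000 = 545.69 kB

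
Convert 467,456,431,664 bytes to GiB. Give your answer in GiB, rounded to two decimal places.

467,456,431,664 bytes given.
1 GiB = 1,073,741,824 bytes
467,456,431,664 / 1,073,741,824 = 435.35 GiB

435.35 GiB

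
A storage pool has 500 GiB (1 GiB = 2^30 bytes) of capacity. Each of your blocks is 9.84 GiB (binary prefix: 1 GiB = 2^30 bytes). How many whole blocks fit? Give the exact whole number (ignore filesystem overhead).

Capacity: 500 GiB = 536,870,912,000 bytes
Per item: 9.84 GiB = 10,565,619,548.16 bytes
⌊536,870,912,000 / 10,565,619,548.16⌋ = 50

50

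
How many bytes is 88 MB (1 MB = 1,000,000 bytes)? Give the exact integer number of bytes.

88 × 1,000,000 = 88,000,000 bytes

88,000,000 bytes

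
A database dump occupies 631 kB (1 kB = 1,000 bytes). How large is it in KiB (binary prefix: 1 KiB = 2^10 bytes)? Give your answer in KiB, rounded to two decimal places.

631 kB = 631 × 10^3 bytes = 631,000 bytes
1 KiB = 2^10 bytes = 1,024 bytes
631,000 / 1,024 = 616.21 KiB

616.21 KiB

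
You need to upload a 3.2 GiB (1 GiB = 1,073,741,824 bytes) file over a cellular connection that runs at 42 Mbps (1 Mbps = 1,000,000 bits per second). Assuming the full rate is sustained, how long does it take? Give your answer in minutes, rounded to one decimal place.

10.9 minutes

3.2 GiB = 3,435,973,836.8 bytes = 27,487,790,694.4 bits
42 Mbps = 42,000,000 bits/s
time = 27,487,790,694.4 / 42,000,000 = 654.47 s
654.47 s / 60 = 10.9 minutes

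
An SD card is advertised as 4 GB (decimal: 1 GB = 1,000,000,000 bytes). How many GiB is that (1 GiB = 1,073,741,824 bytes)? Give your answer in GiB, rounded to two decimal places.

4 GB = 4 × 10^9 bytes = 4,000,000,000 bytes
1 GiB = 2^30 bytes = 1,073,741,824 bytes
4,000,000,000 / 1,073,741,824 = 3.73 GiB

3.73 GiB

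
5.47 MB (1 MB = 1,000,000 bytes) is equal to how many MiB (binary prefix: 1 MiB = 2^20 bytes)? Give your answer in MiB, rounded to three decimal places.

5.47 MB = 5.47 × 10^6 bytes = 5,470,000 bytes
1 MiB = 1,048,576 bytes
5,470,000 / 1,048,576 = 5.217 MiB

5.217 MiB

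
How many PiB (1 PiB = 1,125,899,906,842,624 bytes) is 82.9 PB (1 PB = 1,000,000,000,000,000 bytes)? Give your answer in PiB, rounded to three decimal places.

82.9 PB = 82.9 × 10^15 bytes = 82,900,000,000,000,000 bytes
1 PiB = 2^50 bytes = 1,125,899,906,842,624 bytes
82,900,000,000,000,000 / 1,125,899,906,842,624 = 73.630 PiB

73.630 PiB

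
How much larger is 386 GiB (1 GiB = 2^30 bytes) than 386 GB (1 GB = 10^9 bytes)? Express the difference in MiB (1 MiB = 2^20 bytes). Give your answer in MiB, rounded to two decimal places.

27,145.71 MiB

386 GiB = 386 × 1,073,741,824 = 414,464,344,064 bytes
386 GB = 386 × 1,000,000,000 = 386,000,000,000 bytes
difference = 28,464,344,064 bytes
28,464,344,064 / 1,048,576 = 27,145.71 MiB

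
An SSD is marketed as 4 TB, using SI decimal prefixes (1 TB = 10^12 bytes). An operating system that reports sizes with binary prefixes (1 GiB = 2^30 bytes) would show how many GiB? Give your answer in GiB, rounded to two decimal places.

4 TB = 4 × 10^12 bytes = 4,000,000,000,000 bytes
1 GiB = 1,073,741,824 bytes
4,000,000,000,000 / 1,073,741,824 = 3,725.29 GiB

3,725.29 GiB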